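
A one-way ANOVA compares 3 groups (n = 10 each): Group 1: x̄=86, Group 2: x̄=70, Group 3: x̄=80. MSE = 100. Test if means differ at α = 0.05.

Grand mean = 78.67. SS_between = 1306.67, MS_between = 653.33. F = 6.533, F_crit ≈ 3.354. Reject H₀.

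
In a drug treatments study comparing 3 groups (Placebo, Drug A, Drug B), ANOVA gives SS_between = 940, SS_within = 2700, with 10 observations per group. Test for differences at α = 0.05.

df_between = 2, df_within = 27. F = MS_between/MS_within = 470.0/100.0 = 4.7. F_crit ≈ 3.354. Reject H₀. At least one mean differs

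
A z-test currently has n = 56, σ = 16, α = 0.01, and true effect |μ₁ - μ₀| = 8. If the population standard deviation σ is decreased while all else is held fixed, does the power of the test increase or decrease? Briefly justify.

Power increases: a smaller σ shrinks the standard error σ/√n, moving the sampling distribution under H₁ further from the critical value.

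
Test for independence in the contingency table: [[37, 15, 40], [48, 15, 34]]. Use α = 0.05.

χ² = 1.779. df = 2, critical = 5.991. Fail to reject H₀. No evidence of dependence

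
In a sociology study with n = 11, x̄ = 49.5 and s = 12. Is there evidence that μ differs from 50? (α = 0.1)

t = (x̄ - μ₀)/(s/√n) = (49.5 - 50)/(12/√11) = -0.138. df = 10, critical t = ±1.812. Fail to reject H₀.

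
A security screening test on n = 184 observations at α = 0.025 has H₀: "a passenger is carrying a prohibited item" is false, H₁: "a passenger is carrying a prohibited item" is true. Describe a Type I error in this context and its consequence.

Type I error: rejecting H₀ when it is true — concluding that a passenger is carrying a prohibited item when in fact it is not. Consequence: detaining an innocent passenger — delay and inconvenience.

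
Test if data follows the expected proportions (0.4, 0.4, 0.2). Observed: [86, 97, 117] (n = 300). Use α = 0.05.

Expected: [120.0, 120.0, 60.0]. χ² = 68.192. df = 2, critical = 5.991. Reject H₀.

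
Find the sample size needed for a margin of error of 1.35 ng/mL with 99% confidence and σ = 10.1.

n = (z*σ/E)² = (2.576×10.1/1.35)² = 371.4 → n = 372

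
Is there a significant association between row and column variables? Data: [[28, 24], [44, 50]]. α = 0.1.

χ² = 0.663. df = 1, critical = 2.706. Fail to reject H₀. No evidence of dependence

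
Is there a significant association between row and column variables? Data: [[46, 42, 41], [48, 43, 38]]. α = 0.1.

χ² = 0.168. df = 2, critical = 4.605. Fail to reject H₀. No evidence of dependence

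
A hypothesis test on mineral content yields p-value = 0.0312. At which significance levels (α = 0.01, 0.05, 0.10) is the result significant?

p = 0.0312. Significant at: α = 0.05, 0.1.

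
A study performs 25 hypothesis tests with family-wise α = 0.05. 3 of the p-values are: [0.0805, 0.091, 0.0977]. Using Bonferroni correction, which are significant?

Bonferroni α = 0.05/25 = 0.002. None of the given p-values are significant.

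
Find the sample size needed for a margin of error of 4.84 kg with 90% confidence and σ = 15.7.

n = (z*σ/E)² = (1.645×15.7/4.84)² = 28.5 → n = 29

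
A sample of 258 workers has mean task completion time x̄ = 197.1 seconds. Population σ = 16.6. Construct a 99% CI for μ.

CI = x̄ ± z*(σ/√n) = 197.1 ± 2.576(16.6/√258) = 197.1 ± 2.66 = (194.44, 199.76)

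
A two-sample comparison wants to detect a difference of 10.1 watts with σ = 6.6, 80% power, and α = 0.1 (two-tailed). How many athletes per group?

n per group = 2(z_α/2 + z_β)²σ²/d² = 2×(1.645 + 0.84)²×6.6²/10.1² = 5.3 → n = 6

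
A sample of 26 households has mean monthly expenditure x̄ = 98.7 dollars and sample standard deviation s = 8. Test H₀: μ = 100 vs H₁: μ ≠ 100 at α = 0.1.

t = (x̄ - μ₀)/(s/√n) = (98.7 - 100)/(8/√26) = -0.829. df = 25, critical t = ±1.708. Fail to reject H₀.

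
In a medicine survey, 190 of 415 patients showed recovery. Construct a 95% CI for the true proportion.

p̂ = 0.458. CI = p̂ ± z*√(p̂(1-p̂)/n) = (0.41, 0.506)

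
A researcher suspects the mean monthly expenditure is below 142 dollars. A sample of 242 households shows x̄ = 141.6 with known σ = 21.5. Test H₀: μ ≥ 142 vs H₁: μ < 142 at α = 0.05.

z = -0.289. Critical value: -1.645. Fail to reject H₀.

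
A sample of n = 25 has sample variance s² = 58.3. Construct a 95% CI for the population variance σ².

df = 24. χ²_{0.025} = 39.364, χ²_{0.975} = 12.401. CI for σ² = ((n-1)s²/χ²_{α/2}, (n-1)s²/χ²_{1-α/2}) = (24·58.3/39.364, 24·58.3/12.401) = (35.55, 112.83)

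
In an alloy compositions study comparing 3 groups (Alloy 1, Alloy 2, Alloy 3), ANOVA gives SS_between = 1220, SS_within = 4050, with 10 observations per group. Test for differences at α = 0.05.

df_between = 2, df_within = 27. F = MS_between/MS_within = 610.0/150.0 = 4.067. F_crit ≈ 3.354. Reject H₀. At least one mean differs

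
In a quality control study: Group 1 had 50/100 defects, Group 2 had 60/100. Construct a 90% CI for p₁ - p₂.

p̂₁ = 0.5, p̂₂ = 0.6. Difference = -0.1. CI = (-0.215, 0.015)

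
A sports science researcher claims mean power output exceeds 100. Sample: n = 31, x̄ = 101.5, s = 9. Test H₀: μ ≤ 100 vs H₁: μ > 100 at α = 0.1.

t = (101.5 - 100)/(9/√31) = 0.928, df = 30. Critical t = 1.31. Fail to reject H₀.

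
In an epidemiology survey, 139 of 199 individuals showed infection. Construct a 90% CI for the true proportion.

p̂ = 0.698. CI = p̂ ± z*√(p̂(1-p̂)/n) = (0.645, 0.752)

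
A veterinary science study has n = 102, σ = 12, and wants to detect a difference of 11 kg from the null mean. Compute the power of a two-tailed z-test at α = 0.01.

SE = σ/√n = 12/√102 = 1.188. Non-centrality λ = d/SE = 11/1.188 = 9.258. Power ≈ Φ(λ - z_{α/2}) = Φ(9.258 - 2.576) = Φ(6.682) = 1.0.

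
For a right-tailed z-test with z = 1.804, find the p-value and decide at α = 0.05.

p = P(Z > 1.804) = 1 - Φ(1.804) ≈ 0.0356. Since p < 0.05, reject H₀ (significant) at α = 0.05.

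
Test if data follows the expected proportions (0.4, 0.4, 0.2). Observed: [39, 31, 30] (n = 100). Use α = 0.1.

Expected: [40.0, 40.0, 20.0]. χ² = 7.05. df = 2, critical = 4.605. Reject H₀.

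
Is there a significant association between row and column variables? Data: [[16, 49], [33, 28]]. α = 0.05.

χ² = 11.51. df = 1, critical = 3.841. Reject H₀. Variables are dependent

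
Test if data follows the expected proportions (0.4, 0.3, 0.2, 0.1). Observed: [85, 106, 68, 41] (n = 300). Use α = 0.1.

Expected: [120.0, 90.0, 60.0, 30.0]. χ² = 18.153. df = 3, critical = 6.251. Reject H₀.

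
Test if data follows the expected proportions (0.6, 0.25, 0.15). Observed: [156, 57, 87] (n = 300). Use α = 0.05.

Expected: [180.0, 75.0, 45.0]. χ² = 46.72. df = 2, critical = 5.991. Reject H₀.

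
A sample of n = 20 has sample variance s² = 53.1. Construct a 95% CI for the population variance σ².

df = 19. χ²_{0.025} = 32.852, χ²_{0.975} = 8.907. CI for σ² = ((n-1)s²/χ²_{α/2}, (n-1)s²/χ²_{1-α/2}) = (19·53.1/32.852, 19·53.1/8.907) = (30.71, 113.27)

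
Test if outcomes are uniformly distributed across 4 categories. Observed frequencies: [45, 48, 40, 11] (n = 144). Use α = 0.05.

Expected = 36 each. χ² = Σ(O-E)²/E = 24.056. df = 3, critical value = 7.815. Reject H₀.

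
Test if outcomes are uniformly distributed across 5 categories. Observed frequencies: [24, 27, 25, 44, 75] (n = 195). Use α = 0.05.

Expected = 39 each. χ² = Σ(O-E)²/E = 48.359. df = 4, critical value = 9.488. Reject H₀.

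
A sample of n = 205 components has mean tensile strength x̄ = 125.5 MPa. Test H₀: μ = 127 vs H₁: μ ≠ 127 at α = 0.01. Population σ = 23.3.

z = (x̄ - μ₀)/(σ/√n) = (125.5 - 127)/(23.3/√205) = -0.922. Critical value: ±2.576. Since |-0.922| ≤ 2.576, Fail to reject H₀.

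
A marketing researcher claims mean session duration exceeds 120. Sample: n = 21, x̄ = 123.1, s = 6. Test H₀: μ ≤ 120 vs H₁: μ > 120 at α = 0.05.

t = (123.1 - 120)/(6/√21) = 2.368, df = 20. Critical t = 1.725. Reject H₀.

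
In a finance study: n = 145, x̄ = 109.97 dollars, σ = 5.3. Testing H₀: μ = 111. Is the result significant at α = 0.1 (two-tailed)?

z = (109.97 - 111)/(5.3/√145) = -2.34. Since |z| > 1.645, significant at α = 0.1.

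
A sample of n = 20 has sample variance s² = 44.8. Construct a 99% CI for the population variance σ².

df = 19. χ²_{0.005} = 38.582, χ²_{0.995} = 6.844. CI for σ² = ((n-1)s²/χ²_{α/2}, (n-1)s²/χ²_{1-α/2}) = (19·44.8/38.582, 19·44.8/6.844) = (22.06, 124.37)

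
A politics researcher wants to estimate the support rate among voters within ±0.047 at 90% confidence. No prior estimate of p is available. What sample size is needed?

Conservative approach: use p = 0.5 (maximizes p(1-p) = 0.25). n = z²(0.25)/E² = 1.645²×0.25/0.047² = 306.2 → n = 307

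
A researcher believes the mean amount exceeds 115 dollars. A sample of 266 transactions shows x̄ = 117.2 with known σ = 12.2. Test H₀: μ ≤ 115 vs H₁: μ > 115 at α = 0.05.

z = 2.941. Critical value: 1.645. Reject H₀.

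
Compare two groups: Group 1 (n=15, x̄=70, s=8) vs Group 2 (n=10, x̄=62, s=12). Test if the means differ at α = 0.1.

Pooled sp = 9.76. t = 2.007, df = 23. Critical t = ±1.714. Reject H₀.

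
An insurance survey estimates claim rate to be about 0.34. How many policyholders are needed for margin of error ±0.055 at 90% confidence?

n = z²p(1-p)/E² = 1.645²×0.34×0.66/0.055² = 200.7 → n = 201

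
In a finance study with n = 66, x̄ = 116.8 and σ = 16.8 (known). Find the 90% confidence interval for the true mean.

CI = x̄ ± z*(σ/√n) = 116.8 ± 1.645(16.8/√66) = 116.8 ± 3.4 = (113.4, 120.2)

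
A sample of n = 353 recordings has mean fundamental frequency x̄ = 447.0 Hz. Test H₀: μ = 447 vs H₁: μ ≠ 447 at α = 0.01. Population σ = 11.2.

z = (x̄ - μ₀)/(σ/√n) = (447.0 - 447)/(11.2/√353) = 0.0. Critical value: ±2.576. Since |0.0| ≤ 2.576, Fail to reject H₀.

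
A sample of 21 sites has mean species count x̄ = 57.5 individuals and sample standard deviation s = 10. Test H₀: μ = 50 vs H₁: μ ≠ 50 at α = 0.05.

t = (x̄ - μ₀)/(s/√n) = (57.5 - 50)/(10/√21) = 3.437. df = 20, critical t = ±2.086. Reject H₀.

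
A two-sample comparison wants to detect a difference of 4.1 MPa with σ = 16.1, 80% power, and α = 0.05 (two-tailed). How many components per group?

n per group = 2(z_α/2 + z_β)²σ²/d² = 2×(1.96 + 0.84)²×16.1²/4.1² = 241.8 → n = 242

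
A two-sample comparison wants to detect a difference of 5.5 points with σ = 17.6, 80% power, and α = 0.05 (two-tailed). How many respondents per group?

n per group = 2(z_α/2 + z_β)²σ²/d² = 2×(1.96 + 0.84)²×17.6²/5.5² = 160.6 → n = 161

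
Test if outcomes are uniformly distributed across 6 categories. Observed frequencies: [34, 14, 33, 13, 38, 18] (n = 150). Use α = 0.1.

Expected = 25 each. χ² = Σ(O-E)²/E = 25.12. df = 5, critical value = 9.236. Reject H₀.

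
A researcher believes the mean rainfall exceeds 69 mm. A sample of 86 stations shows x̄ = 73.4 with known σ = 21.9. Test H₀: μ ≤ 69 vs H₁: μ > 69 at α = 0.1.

z = 1.863. Critical value: 1.28. Reject H₀.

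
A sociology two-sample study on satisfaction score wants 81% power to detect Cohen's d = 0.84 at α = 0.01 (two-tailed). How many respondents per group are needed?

z_{α/2} = 2.576, z_β = Φ⁻¹(0.81) = 0.878. For large effect (d = 0.84): n per group = 2(z_{α/2} + z_β)²/d² = 2(2.576 + 0.878)²/0.84² = 33.8 → 34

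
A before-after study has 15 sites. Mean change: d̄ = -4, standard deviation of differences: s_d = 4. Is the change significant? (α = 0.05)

t = d̄/(s_d/√n) = -4/(4/√15) = -3.873. df = 14, critical t = ±2.145. Reject H₀.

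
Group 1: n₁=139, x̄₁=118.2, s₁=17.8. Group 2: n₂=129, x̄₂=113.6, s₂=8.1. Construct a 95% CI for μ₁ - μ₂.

Difference = 4.6. SE = √(17.8²/139 + 8.1²/129) = 1.67. CI = (1.33, 7.87)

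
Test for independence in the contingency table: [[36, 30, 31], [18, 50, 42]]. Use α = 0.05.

χ² = 11.888. df = 2, critical = 5.991. Reject H₀. Variables are dependent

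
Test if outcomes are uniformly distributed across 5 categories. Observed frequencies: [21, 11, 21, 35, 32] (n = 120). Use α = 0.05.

Expected = 24 each. χ² = Σ(O-E)²/E = 15.5. df = 4, critical value = 9.488. Reject H₀.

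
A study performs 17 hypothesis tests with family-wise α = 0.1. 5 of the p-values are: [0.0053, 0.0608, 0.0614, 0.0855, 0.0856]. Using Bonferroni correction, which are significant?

Bonferroni α = 0.1/17 = 0.00588. Significant p-values: [0.0053]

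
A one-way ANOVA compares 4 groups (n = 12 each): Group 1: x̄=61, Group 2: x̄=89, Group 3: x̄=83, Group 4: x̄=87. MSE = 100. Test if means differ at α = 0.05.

Grand mean = 80.0. SS_between = 6000.0, MS_between = 2000.0. F = 20.0, F_crit ≈ 2.816. Reject H₀.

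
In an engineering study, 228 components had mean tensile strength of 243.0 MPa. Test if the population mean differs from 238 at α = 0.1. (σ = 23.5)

z = (x̄ - μ₀)/(σ/√n) = (243.0 - 238)/(23.5/√228) = 3.213. Critical value: ±1.645. Since |3.213| > 1.645, Reject H₀.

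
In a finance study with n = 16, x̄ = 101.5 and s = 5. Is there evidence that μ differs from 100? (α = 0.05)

t = (x̄ - μ₀)/(s/√n) = (101.5 - 100)/(5/√16) = 1.2. df = 15, critical t = ±2.131. Fail to reject H₀.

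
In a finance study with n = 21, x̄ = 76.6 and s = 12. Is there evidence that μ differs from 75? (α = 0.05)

t = (x̄ - μ₀)/(s/√n) = (76.6 - 75)/(12/√21) = 0.611. df = 20, critical t = ±2.086. Fail to reject H₀.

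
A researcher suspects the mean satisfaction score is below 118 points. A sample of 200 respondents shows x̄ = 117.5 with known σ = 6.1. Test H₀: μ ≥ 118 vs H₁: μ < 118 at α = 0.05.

z = -1.159. Critical value: -1.645. Fail to reject H₀.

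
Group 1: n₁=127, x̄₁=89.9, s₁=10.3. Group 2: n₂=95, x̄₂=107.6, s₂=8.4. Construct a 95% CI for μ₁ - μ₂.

Difference = -17.7. SE = √(10.3²/127 + 8.4²/95) = 1.256. CI = (-20.16, -15.24)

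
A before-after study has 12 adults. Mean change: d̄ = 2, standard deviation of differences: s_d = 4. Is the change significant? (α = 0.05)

t = d̄/(s_d/√n) = 2/(4/√12) = 1.732. df = 11, critical t = ±2.201. Fail to reject H₀.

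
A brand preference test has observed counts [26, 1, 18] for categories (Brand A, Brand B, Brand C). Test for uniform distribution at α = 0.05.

Expected = 15 each. χ² = Σ(O-E)²/E = 21.733. df = 2, critical value = 5.991. Reject H₀.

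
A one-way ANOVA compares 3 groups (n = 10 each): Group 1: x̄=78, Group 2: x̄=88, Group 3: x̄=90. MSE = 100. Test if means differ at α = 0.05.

Grand mean = 85.33. SS_between = 826.67, MS_between = 413.33. F = 4.133, F_crit ≈ 3.354. Reject H₀.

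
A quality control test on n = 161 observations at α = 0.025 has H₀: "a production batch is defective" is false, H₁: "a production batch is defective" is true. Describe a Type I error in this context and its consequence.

Type I error: rejecting H₀ when it is true — concluding that a production batch is defective when in fact it is not. Consequence: scrapping a good batch — wasted material and cost for no reason.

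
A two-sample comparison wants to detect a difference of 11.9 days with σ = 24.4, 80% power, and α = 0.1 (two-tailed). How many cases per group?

n per group = 2(z_α/2 + z_β)²σ²/d² = 2×(1.645 + 0.84)²×24.4²/11.9² = 51.9 → n = 52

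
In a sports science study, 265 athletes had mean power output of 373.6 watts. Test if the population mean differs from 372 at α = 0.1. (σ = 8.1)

z = (x̄ - μ₀)/(σ/√n) = (373.6 - 372)/(8.1/√265) = 3.216. Critical value: ±1.645. Since |3.216| > 1.645, Reject H₀.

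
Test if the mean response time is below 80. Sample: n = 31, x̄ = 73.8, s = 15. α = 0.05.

t = (73.8 - 80)/(15/√31) = -2.301, df = 30. Critical t = -1.697. Reject H₀.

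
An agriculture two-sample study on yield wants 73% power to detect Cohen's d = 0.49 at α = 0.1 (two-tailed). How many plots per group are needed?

z_{α/2} = 1.645, z_β = Φ⁻¹(0.73) = 0.613. For small effect (d = 0.49): n per group = 2(z_{α/2} + z_β)²/d² = 2(1.645 + 0.613)²/0.49² = 42.5 → 43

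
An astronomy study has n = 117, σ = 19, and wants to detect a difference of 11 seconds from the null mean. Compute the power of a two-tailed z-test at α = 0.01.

SE = σ/√n = 19/√117 = 1.757. Non-centrality λ = d/SE = 11/1.757 = 6.262. Power ≈ Φ(λ - z_{α/2}) = Φ(6.262 - 2.576) = Φ(3.686) = 1.0.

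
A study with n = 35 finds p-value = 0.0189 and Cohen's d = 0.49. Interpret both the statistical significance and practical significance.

Statistically significant (p = 0.0189 < 0.05). Cohen's d = 0.49 indicates a small effect size. Both statistical and practical significance should be considered.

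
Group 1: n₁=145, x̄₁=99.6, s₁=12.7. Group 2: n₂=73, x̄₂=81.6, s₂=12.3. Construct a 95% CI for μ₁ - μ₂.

Difference = 18.0. SE = √(12.7²/145 + 12.3²/73) = 1.785. CI = (14.5, 21.5)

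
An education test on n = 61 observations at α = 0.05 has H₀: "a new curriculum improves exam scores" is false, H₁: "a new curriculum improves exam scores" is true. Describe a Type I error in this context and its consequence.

Type I error: rejecting H₀ when it is true — concluding that a new curriculum improves exam scores when in fact it is not. Consequence: adopting a curriculum that gives no real benefit — disruption for nothing.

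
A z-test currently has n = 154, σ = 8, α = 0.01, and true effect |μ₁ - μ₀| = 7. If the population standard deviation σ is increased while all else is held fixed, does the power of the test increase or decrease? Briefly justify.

Power decreases: a larger σ inflates the standard error σ/√n, pulling the sampling distribution under H₁ back toward the critical value.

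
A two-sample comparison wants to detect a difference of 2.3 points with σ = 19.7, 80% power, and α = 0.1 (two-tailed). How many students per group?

n per group = 2(z_α/2 + z_β)²σ²/d² = 2×(1.645 + 0.84)²×19.7²/2.3² = 906.1 → n = 907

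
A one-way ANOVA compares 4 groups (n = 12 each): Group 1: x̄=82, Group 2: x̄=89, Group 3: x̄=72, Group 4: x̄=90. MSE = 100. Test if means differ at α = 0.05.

Grand mean = 83.25. SS_between = 2481.0, MS_between = 827.0. F = 8.27, F_crit ≈ 2.816. Reject H₀.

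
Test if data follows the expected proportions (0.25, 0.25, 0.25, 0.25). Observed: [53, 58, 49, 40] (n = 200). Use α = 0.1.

Expected: [50.0, 50.0, 50.0, 50.0]. χ² = 3.48. df = 3, critical = 6.251. Fail to reject H₀.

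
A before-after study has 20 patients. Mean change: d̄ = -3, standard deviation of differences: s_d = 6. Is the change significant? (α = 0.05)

t = d̄/(s_d/√n) = -3/(6/√20) = -2.236. df = 19, critical t = ±2.093. Reject H₀.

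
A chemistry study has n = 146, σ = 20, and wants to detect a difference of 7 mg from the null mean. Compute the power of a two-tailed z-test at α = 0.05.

SE = σ/√n = 20/√146 = 1.655. Non-centrality λ = d/SE = 7/1.655 = 4.229. Power ≈ Φ(λ - z_{α/2}) = Φ(4.229 - 1.96) = Φ(2.269) = 0.988.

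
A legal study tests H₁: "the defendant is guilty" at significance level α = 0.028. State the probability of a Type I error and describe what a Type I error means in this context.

P(Type I error) = α = 0.028. A Type I error is rejecting H₀ when H₀ is actually true (false positive) — here, concluding that the defendant is guilty when in fact this is not the case. Consequence: convicting an innocent person.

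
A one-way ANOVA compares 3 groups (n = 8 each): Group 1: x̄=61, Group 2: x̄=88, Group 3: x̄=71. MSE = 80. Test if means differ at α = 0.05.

Grand mean = 73.33. SS_between = 2981.33, MS_between = 1490.67. F = 18.633, F_crit ≈ 3.467. Reject H₀.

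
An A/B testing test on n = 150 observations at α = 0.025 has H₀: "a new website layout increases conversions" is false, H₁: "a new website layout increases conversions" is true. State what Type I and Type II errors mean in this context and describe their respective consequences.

Type I (false positive): concluding that a new website layout increases conversions when it is not — rolling out a layout that doesn't actually help — wasted engineering effort. Type II (false negative): failing to conclude that a new website layout increases conversions when it is — discarding a layout that would have improved conversions — lost revenue. Which is costlier depends on domain priorities and is a judgement call rather than a statistical fact.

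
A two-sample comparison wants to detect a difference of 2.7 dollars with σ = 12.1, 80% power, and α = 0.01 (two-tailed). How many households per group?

n per group = 2(z_α/2 + z_β)²σ²/d² = 2×(2.576 + 0.84)²×12.1²/2.7² = 468.7 → n = 469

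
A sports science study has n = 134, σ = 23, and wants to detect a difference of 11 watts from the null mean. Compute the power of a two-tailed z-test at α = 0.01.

SE = σ/√n = 23/√134 = 1.987. Non-centrality λ = d/SE = 11/1.987 = 5.536. Power ≈ Φ(λ - z_{α/2}) = Φ(5.536 - 2.576) = Φ(2.96) = 0.998.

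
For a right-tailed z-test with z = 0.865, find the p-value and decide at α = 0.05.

p = P(Z > 0.865) = 1 - Φ(0.865) ≈ 0.1935. Since p ≥ 0.05, fail to reject H₀ (not significant) at α = 0.05.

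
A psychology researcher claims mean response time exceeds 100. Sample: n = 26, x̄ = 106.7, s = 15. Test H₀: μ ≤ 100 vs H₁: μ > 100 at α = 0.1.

t = (106.7 - 100)/(15/√26) = 2.278, df = 25. Critical t = 1.316. Reject H₀.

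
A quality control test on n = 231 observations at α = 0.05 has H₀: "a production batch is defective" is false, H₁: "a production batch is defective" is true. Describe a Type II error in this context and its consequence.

Type II error: failing to reject H₀ when it is false — concluding that a production batch is defective is not supported when in fact it is. Consequence: shipping a defective batch — faulty products reach customers.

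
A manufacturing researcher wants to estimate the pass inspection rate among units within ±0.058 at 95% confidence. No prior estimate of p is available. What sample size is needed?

Conservative approach: use p = 0.5 (maximizes p(1-p) = 0.25). n = z²(0.25)/E² = 1.96²×0.25/0.058² = 285.5 → n = 286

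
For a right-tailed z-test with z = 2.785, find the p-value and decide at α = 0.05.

p = P(Z > 2.785) = 1 - Φ(2.785) ≈ 0.0027. Since p < 0.05, reject H₀ (significant) at α = 0.05.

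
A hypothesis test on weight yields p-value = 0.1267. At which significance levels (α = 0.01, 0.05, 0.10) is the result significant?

p = 0.1267. Not significant at any of the given levels.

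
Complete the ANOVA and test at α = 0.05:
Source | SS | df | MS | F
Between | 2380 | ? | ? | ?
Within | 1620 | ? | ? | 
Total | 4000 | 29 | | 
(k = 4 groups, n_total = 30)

df_between = 3, df_within = 26. MS_between = 793.33, MS_within = 62.31. F = 12.733, F_crit ≈ 2.975. Reject H₀.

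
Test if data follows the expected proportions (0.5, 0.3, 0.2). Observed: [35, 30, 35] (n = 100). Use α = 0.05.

Expected: [50.0, 30.0, 20.0]. χ² = 15.75. df = 2, critical = 5.991. Reject H₀.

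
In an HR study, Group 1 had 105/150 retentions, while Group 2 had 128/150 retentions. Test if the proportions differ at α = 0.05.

p̂₁ = 0.7, p̂₂ = 0.853, pooled p̂ = 0.777. z = -3.188. Critical: ±1.96. Reject H₀.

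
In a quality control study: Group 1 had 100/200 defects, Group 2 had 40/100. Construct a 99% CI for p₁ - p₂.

p̂₁ = 0.5, p̂₂ = 0.4. Difference = 0.1. CI = (-0.056, 0.256)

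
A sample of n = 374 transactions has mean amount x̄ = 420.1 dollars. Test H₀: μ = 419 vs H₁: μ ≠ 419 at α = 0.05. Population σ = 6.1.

z = (x̄ - μ₀)/(σ/√n) = (420.1 - 419)/(6.1/√374) = 3.487. Critical value: ±1.96. Since |3.487| > 1.96, Reject H₀.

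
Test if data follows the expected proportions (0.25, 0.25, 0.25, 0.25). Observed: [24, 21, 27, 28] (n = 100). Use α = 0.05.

Expected: [25.0, 25.0, 25.0, 25.0]. χ² = 1.2. df = 3, critical = 7.815. Fail to reject H₀.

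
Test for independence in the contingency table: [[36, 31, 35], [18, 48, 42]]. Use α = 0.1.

χ² = 10.131. df = 2, critical = 4.605. Reject H₀. Variables are dependent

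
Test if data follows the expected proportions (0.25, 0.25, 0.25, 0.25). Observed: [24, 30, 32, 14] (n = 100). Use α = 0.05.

Expected: [25.0, 25.0, 25.0, 25.0]. χ² = 7.84. df = 3, critical = 7.815. Reject H₀.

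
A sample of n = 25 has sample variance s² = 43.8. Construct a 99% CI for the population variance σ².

df = 24. χ²_{0.005} = 45.559, χ²_{0.995} = 9.886. CI for σ² = ((n-1)s²/χ²_{α/2}, (n-1)s²/χ²_{1-α/2}) = (24·43.8/45.559, 24·43.8/9.886) = (23.07, 106.33)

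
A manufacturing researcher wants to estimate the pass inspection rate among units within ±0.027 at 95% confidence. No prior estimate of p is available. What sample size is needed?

Conservative approach: use p = 0.5 (maximizes p(1-p) = 0.25). n = z²(0.25)/E² = 1.96²×0.25/0.027² = 1317.4 → n = 1318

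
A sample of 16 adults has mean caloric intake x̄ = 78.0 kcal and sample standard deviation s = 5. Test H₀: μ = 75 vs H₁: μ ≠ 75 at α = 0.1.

t = (x̄ - μ₀)/(s/√n) = (78.0 - 75)/(5/√16) = 2.4. df = 15, critical t = ±1.753. Reject H₀.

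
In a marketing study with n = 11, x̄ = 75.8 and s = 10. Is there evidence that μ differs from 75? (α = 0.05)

t = (x̄ - μ₀)/(s/√n) = (75.8 - 75)/(10/√11) = 0.265. df = 10, critical t = ±2.228. Fail to reject H₀.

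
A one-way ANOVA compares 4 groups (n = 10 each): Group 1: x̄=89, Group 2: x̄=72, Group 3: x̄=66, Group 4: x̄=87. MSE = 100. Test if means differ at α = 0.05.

Grand mean = 78.5. SS_between = 3810.0, MS_between = 1270.0. F = 12.7, F_crit ≈ 2.866. Reject H₀.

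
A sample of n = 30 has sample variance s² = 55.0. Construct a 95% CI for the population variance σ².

df = 29. χ²_{0.025} = 45.722, χ²_{0.975} = 16.047. CI for σ² = ((n-1)s²/χ²_{α/2}, (n-1)s²/χ²_{1-α/2}) = (29·55.0/45.722, 29·55.0/16.047) = (34.88, 99.4)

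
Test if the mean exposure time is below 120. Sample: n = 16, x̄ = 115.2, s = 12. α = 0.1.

t = (115.2 - 120)/(12/√16) = -1.6, df = 15. Critical t = -1.341. Reject H₀.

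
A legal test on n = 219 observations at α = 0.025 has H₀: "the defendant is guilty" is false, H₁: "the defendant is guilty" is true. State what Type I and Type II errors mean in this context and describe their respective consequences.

Type I (false positive): concluding that the defendant is guilty when it is not — convicting an innocent person. Type II (false negative): failing to conclude that the defendant is guilty when it is — acquitting a guilty person. Which is costlier depends on domain priorities and is a judgement call rather than a statistical fact.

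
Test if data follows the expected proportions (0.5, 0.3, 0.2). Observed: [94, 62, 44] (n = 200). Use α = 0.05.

Expected: [100.0, 60.0, 40.0]. χ² = 0.827. df = 2, critical = 5.991. Fail to reject H₀.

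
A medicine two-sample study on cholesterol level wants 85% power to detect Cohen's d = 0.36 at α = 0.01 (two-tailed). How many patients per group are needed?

z_{α/2} = 2.576, z_β = Φ⁻¹(0.85) = 1.036. For small effect (d = 0.36): n per group = 2(z_{α/2} + z_β)²/d² = 2(2.576 + 1.036)²/0.36² = 201.3 → 202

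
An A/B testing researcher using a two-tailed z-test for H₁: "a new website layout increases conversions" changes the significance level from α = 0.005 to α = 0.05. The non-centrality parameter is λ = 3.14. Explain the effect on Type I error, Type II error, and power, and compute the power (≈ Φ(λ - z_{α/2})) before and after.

Increasing α from 0.005 to 0.05:
• Type I error rate increases (α is the Type I rate by definition).
• Critical value moves from z_{α/2} = 2.807 to 1.96, so power = Φ(λ - z_{α/2}) goes from Φ(3.14 - 2.807) = 0.63 to Φ(3.14 - 1.96) = 0.881.
• Type II error rate β = 1 - power therefore decreases (0.37 → 0.119).
Appropriate when false negatives are costly — here, discarding a layout that would have improved conversions — lost revenue.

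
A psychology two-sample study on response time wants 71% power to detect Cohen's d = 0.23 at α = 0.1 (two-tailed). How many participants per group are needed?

z_{α/2} = 1.645, z_β = Φ⁻¹(0.71) = 0.553. For small effect (d = 0.23): n per group = 2(z_{α/2} + z_β)²/d² = 2(1.645 + 0.553)²/0.23² = 182.7 → 183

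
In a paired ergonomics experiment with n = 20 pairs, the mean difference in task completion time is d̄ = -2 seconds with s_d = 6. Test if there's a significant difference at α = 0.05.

t = d̄/(s_d/√n) = -2/(6/√20) = -1.491. df = 19, critical t = ±2.093. Fail to reject H₀.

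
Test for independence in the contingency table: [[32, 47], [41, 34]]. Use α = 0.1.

χ² = 3.094. df = 1, critical = 2.706. Reject H₀. Variables are dependent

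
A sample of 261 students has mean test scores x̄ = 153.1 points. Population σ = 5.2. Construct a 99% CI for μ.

CI = x̄ ± z*(σ/√n) = 153.1 ± 2.576(5.2/√261) = 153.1 ± 0.83 = (152.27, 153.93)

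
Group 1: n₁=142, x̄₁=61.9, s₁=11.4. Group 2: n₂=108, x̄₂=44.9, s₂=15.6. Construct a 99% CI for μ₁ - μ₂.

Difference = 17.0. SE = √(11.4²/142 + 15.6²/108) = 1.78. CI = (12.41, 21.59)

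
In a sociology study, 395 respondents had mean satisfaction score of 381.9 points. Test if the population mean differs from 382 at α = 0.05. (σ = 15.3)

z = (x̄ - μ₀)/(σ/√n) = (381.9 - 382)/(15.3/√395) = -0.13. Critical value: ±1.96. Since |-0.13| ≤ 1.96, Fail to reject H₀.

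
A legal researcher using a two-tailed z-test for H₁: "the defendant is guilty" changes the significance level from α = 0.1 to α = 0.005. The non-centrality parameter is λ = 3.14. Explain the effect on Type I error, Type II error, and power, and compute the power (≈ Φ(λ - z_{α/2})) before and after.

Decreasing α from 0.1 to 0.005:
• Type I error rate decreases (α is the Type I rate by definition).
• Critical value moves from z_{α/2} = 1.645 to 2.807, so power = Φ(λ - z_{α/2}) goes from Φ(3.14 - 1.645) = 0.933 to Φ(3.14 - 2.807) = 0.63.
• Type II error rate β = 1 - power therefore increases (0.067 → 0.37).
Appropriate when false positives are costly — here, convicting an innocent person.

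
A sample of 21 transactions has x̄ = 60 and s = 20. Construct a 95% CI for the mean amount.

CI = x̄ ± t*(s/√n) = 60 ± 2.086(20/√21) = (50.9, 69.1)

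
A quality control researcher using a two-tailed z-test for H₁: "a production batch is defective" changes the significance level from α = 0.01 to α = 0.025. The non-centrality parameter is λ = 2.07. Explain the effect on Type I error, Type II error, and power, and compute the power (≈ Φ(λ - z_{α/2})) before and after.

Increasing α from 0.01 to 0.025:
• Type I error rate increases (α is the Type I rate by definition).
• Critical value moves from z_{α/2} = 2.576 to 2.241, so power = Φ(λ - z_{α/2}) goes from Φ(2.07 - 2.576) = 0.306 to Φ(2.07 - 2.241) = 0.432.
• Type II error rate β = 1 - power therefore decreases (0.694 → 0.568).
Appropriate when false negatives are costly — here, shipping a defective batch — faulty products reach customers.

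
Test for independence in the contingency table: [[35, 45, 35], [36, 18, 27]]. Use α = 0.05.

χ² = 6.928. df = 2, critical = 5.991. Reject H₀. Variables are dependent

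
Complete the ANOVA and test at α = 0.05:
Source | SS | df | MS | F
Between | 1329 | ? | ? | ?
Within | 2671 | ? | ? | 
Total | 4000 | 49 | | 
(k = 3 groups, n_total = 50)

df_between = 2, df_within = 47. MS_between = 664.5, MS_within = 56.83. F = 11.693, F_crit ≈ 3.195. Reject H₀.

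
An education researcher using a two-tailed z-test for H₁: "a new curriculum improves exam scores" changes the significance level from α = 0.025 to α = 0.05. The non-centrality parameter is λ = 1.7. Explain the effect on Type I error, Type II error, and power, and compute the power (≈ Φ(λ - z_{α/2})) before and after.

Increasing α from 0.025 to 0.05:
• Type I error rate increases (α is the Type I rate by definition).
• Critical value moves from z_{α/2} = 2.241 to 1.96, so power = Φ(λ - z_{α/2}) goes from Φ(1.7 - 2.241) = 0.294 to Φ(1.7 - 1.96) = 0.397.
• Type II error rate β = 1 - power therefore decreases (0.706 → 0.603).
Appropriate when false negatives are costly — here, keeping the old curriculum when the new one would have helped students.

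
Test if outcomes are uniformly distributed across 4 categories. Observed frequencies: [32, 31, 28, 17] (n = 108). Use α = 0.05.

Expected = 27 each. χ² = Σ(O-E)²/E = 5.259. df = 3, critical value = 7.815. Fail to reject H₀.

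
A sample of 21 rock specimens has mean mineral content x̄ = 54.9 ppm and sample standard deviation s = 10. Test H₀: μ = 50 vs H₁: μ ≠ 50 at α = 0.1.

t = (x̄ - μ₀)/(s/√n) = (54.9 - 50)/(10/√21) = 2.245. df = 20, critical t = ±1.725. Reject H₀.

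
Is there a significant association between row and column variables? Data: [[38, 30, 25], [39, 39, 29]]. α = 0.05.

χ² = 0.506. df = 2, critical = 5.991. Fail to reject H₀. No evidence of dependence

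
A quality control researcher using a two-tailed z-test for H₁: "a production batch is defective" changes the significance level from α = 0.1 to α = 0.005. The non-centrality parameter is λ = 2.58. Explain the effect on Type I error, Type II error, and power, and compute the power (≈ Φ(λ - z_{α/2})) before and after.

Decreasing α from 0.1 to 0.005:
• Type I error rate decreases (α is the Type I rate by definition).
• Critical value moves from z_{α/2} = 1.645 to 2.807, so power = Φ(λ - z_{α/2}) goes from Φ(2.58 - 1.645) = 0.825 to Φ(2.58 - 2.807) = 0.41.
• Type II error rate β = 1 - power therefore increases (0.175 → 0.59).
Appropriate when false positives are costly — here, scrapping a good batch — wasted material and cost for no reason.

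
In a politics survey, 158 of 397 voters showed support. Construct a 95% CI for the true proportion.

p̂ = 0.398. CI = p̂ ± z*√(p̂(1-p̂)/n) = (0.35, 0.446)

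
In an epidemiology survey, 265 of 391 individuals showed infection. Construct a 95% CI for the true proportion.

p̂ = 0.678. CI = p̂ ± z*√(p̂(1-p̂)/n) = (0.631, 0.724)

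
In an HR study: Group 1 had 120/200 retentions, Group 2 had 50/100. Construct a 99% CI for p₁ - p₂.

p̂₁ = 0.6, p̂₂ = 0.5. Difference = 0.1. CI = (-0.057, 0.257)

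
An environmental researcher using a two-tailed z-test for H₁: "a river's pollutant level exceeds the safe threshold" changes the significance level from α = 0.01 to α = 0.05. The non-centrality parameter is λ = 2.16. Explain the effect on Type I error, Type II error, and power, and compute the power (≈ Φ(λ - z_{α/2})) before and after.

Increasing α from 0.01 to 0.05:
• Type I error rate increases (α is the Type I rate by definition).
• Critical value moves from z_{α/2} = 2.576 to 1.96, so power = Φ(λ - z_{α/2}) goes from Φ(2.16 - 2.576) = 0.339 to Φ(2.16 - 1.96) = 0.579.
• Type II error rate β = 1 - power therefore decreases (0.661 → 0.421).
Appropriate when false negatives are costly — here, allowing unsafe pollution to continue.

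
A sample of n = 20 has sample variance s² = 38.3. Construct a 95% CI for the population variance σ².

df = 19. χ²_{0.025} = 32.852, χ²_{0.975} = 8.907. CI for σ² = ((n-1)s²/χ²_{α/2}, (n-1)s²/χ²_{1-α/2}) = (19·38.3/32.852, 19·38.3/8.907) = (22.15, 81.7)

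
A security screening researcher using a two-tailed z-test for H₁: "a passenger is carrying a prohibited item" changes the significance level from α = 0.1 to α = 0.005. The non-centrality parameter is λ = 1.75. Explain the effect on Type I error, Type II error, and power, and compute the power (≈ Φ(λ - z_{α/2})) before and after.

Decreasing α from 0.1 to 0.005:
• Type I error rate decreases (α is the Type I rate by definition).
• Critical value moves from z_{α/2} = 1.645 to 2.807, so power = Φ(λ - z_{α/2}) goes from Φ(1.75 - 1.645) = 0.542 to Φ(1.75 - 2.807) = 0.145.
• Type II error rate β = 1 - power therefore increases (0.458 → 0.855).
Appropriate when false positives are costly — here, detaining an innocent passenger — delay and inconvenience.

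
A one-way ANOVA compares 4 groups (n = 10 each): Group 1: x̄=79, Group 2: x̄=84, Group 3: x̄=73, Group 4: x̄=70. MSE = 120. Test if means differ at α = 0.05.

Grand mean = 76.5. SS_between = 1170.0, MS_between = 390.0. F = 3.25, F_crit ≈ 2.866. Reject H₀.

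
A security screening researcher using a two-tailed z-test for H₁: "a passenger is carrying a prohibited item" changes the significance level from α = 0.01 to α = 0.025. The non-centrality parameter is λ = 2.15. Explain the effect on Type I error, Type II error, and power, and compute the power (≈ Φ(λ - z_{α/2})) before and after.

Increasing α from 0.01 to 0.025:
• Type I error rate increases (α is the Type I rate by definition).
• Critical value moves from z_{α/2} = 2.576 to 2.241, so power = Φ(λ - z_{α/2}) goes from Φ(2.15 - 2.576) = 0.335 to Φ(2.15 - 2.241) = 0.464.
• Type II error rate β = 1 - power therefore decreases (0.665 → 0.536).
Appropriate when false negatives are costly — here, letting a prohibited item through — security breach.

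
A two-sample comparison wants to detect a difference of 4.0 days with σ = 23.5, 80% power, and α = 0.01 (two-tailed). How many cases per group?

n per group = 2(z_α/2 + z_β)²σ²/d² = 2×(2.576 + 0.84)²×23.5²/4.0² = 805.5 → n = 806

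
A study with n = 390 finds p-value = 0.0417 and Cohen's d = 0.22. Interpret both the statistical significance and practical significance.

Statistically significant (p = 0.0417 < 0.05). Cohen's d = 0.22 indicates a small effect size. Both statistical and practical significance should be considered.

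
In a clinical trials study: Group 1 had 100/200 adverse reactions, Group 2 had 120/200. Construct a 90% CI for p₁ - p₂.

p̂₁ = 0.5, p̂₂ = 0.6. Difference = -0.1. CI = (-0.181, -0.019)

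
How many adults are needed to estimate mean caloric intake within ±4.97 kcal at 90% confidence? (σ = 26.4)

n = (z*σ/E)² = (1.645×26.4/4.97)² = 76.4 → n = 77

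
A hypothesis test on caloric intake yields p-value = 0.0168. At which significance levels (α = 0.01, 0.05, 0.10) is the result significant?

p = 0.0168. Significant at: α = 0.05, 0.1.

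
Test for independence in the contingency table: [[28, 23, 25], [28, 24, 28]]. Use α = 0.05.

χ² = 0.089. df = 2, critical = 5.991. Fail to reject H₀. No evidence of dependence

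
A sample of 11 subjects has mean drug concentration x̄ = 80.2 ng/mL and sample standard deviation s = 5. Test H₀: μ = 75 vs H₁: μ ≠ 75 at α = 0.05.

t = (x̄ - μ₀)/(s/√n) = (80.2 - 75)/(5/√11) = 3.449. df = 10, critical t = ±2.228. Reject H₀.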